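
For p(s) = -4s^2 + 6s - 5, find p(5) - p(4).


p(5) = -75
p(4) = -45
p(5) - p(4) = -75 + 45 = -30


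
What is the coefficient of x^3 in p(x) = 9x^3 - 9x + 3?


Read off the coefficient of x^3: 9


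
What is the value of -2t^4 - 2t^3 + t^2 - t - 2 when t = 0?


Using direct substitution:
  -2 * (0)^4 = 0
  -2 * (0)^3 = 0
  1 * (0)^2 = 0
  -1 * (0)^1 = 0
  constant: -2
Sum = 0 + 0 + 0 + 0 - 2 = -2


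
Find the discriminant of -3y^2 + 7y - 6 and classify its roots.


D = b^2 - 4ac = (7)^2 - 4(-3)(-6) = 49 - 72 = -23
Since D < 0: two complex conjugate roots (no real roots)


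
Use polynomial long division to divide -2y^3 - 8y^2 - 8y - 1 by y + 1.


(-2y^3 - 8y^2 - 8y - 1) / (y + 1)
Step 1: -2y^2 * (y + 1) = -2y^3 - 2y^2; subtract.
Step 2: -6y * (y + 1) = -6y^2 - 6y; subtract.
Step 3: -2 * (y + 1) = -2y - 2; subtract.
Quotient: -2y^2 - 6y - 2, Remainder: 1


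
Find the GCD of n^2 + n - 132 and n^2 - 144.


Factor each:
  n^2 + n - 132 = (n + 12)(n - 11)
  n^2 - 144 = (n + 12)(n - 12)
Common monic factor: n + 12


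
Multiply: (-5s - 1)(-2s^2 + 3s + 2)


Distribute each term of the first polynomial:
  (-5s)(-2s^2 + 3s + 2) = 10s^3 - 15s^2 - 10s
  (-1)(-2s^2 + 3s + 2) = 2s^2 - 3s - 2
Sum: 10s^3 - 13s^2 - 13s - 2


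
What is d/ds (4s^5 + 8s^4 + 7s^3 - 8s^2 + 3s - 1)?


Apply the power rule term by term:
  d/ds(4s^5) = 20s^4
  d/ds(8s^4) = 32s^3
  d/ds(7s^3) = 21s^2
  d/ds(-8s^2) = -16s
  d/ds(3s) = 3
  d/ds(-1) = 0
p'(s) = 20s^4 + 32s^3 + 21s^2 - 16s + 3


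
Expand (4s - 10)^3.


Expand (4s - 10)^3 by repeated multiplication:
  (4s - 10)^2 = 16s^2 - 80s + 100
= 64s^3 - 480s^2 + 1200s - 1000


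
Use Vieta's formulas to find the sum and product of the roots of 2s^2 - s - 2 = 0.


For as^2+bs+c=0: sum = -b/a, product = c/a.
a=2, b=-1, c=-2
Sum = -(-1)/2 = 1/2
Product = (-2)/2 = -1


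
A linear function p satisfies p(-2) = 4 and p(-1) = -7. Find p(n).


p(n) = mn + b. Using p(-2)=4, p(-1)=-7:
m = (4 + 7)/(-2 + 1) = 11/-1 = -11
b = 4 - m*(-2) = 4 - 22 = -18
p(n) = -11n - 18


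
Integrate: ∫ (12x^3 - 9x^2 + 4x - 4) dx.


Reverse power rule on each term:
  ∫ 12x^3 dx = 3x^4
  ∫ -9x^2 dx = -3x^3
  ∫ 4x dx = 2x^2
  ∫ -4 dx = -4x
F(x) = 3x^4 - 3x^3 + 2x^2 - 4x + C


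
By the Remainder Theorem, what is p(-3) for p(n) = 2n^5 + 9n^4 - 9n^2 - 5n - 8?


By the Remainder Theorem, the remainder equals p(-3):
  2*(-3)^5 = -486
  9*(-3)^4 = 729
  0*(-3)^3 = 0
  -9*(-3)^2 = -81
  -5*(-3)^1 = 15
  constant: -8
Sum: -486 + 729 + 0 - 81 + 15 - 8 = 169


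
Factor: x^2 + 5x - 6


Roots satisfy r1 + r2 = -b/a = -5 and r1*r2 = c/a = -6.
So r1 = 1, r2 = -6.
x^2 + 5x - 6 = (x - r1)(x - r2) = (x - 1)(x + 6)


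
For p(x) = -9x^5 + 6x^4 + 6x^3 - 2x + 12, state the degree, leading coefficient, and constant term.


Highest power of x is 5, with coefficient -9. Constant term is 12.
Degree = 5, leading coefficient = -9, constant term = 12


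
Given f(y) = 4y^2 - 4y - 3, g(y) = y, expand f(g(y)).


Substitute g(y) into f:
f(g(y)) = 4*(y)^2 + (-4)*(y) + (-3)
(y)^2 = y^2
Expand and combine: 4y^2 - 4y - 3


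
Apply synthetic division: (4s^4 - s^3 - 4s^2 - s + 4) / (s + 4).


Synthetic division with c = -4. Coefficients: 4, -1, -4, -1, 4
Bring down 4.
  4 * -4 = -16; -16 - 1 = -17
  -17 * -4 = 68; 68 - 4 = 64
  64 * -4 = -256; -256 - 1 = -257
  -257 * -4 = 1028; 1028 + 4 = 1032
Quotient: 4s^3 - 17s^2 + 64s - 257, Remainder: 1032


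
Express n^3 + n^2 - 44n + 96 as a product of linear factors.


Try integer roots (divisors of 96). n=4: p(4)=0.
Divide out (n - 4): quotient is n^2 + 5n - 24.
Factor the quadratic: (n - 3)(n + 8)
Result: (n - 4)(n - 3)(n + 8)


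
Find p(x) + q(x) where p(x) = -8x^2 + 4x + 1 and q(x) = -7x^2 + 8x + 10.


Align terms by degree and add:
  -8x^2 + 4x + 1
  -7x^2 + 8x + 10
= -15x^2 + 12x + 11


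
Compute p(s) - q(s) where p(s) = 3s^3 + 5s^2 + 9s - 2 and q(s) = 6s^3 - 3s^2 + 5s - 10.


Distribute the minus sign:
  (3s^3 + 5s^2 + 9s - 2)
- (6s^3 - 3s^2 + 5s - 10)
Negate second polynomial: -6s^3 + 3s^2 - 5s + 10
Add: -3s^3 + 8s^2 + 4s + 8


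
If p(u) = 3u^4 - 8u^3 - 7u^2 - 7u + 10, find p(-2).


Using direct substitution:
  3 * (-2)^4 = 48
  -8 * (-2)^3 = 64
  -7 * (-2)^2 = -28
  -7 * (-2)^1 = 14
  constant: 10
Sum = 48 + 64 - 28 + 14 + 10 = 108


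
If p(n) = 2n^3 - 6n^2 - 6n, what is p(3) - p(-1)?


p(3) = -18
p(-1) = -2
p(3) - p(-1) = -18 + 2 = -16


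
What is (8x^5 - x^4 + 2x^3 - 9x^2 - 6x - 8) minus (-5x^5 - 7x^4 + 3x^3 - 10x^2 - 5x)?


Distribute the minus sign:
  (8x^5 - x^4 + 2x^3 - 9x^2 - 6x - 8)
- (-5x^5 - 7x^4 + 3x^3 - 10x^2 - 5x)
Negate second polynomial: 5x^5 + 7x^4 - 3x^3 + 10x^2 + 5x
Add: 13x^5 + 6x^4 - x^3 + x^2 - x - 8


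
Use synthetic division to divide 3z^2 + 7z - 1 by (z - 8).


Synthetic division with c = 8. Coefficients: 3, 7, -1
Bring down 3.
  3 * 8 = 24; 24 + 7 = 31
  31 * 8 = 248; 248 - 1 = 247
Quotient: 3z + 31, Remainder: 247


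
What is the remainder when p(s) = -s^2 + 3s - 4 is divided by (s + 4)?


By the Remainder Theorem, the remainder equals p(-4):
  -1*(-4)^2 = -16
  3*(-4)^1 = -12
  constant: -4
Sum: -16 - 12 - 4 = -32


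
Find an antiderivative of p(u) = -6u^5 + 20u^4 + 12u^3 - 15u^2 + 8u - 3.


Reverse power rule on each term:
  ∫ -6u^5 du = -u^6
  ∫ 20u^4 du = 4u^5
  ∫ 12u^3 du = 3u^4
  ∫ -15u^2 du = -5u^3
  ∫ 8u du = 4u^2
  ∫ -3 du = -3u
F(u) = -u^6 + 4u^5 + 3u^4 - 5u^3 + 4u^2 - 3u + C


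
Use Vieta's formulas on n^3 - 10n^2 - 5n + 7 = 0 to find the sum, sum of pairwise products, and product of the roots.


Monic cubic n^3+bn^2+cn+d=0: sum=-b, pairwise sum=c, product=-d.
b=-10, c=-5, d=7
r1+r2+r3 = 10
r1r2+r1r3+r2r3 = -5
r1r2r3 = -7


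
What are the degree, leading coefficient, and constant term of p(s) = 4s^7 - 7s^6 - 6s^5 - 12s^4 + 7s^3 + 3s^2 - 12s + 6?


Highest power of s is 7, with coefficient 4. Constant term is 6.
Degree = 7, leading coefficient = 4, constant term = 6


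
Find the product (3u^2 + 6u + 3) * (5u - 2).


Distribute each term of the first polynomial:
  (3u^2)(5u - 2) = 15u^3 - 6u^2
  (6u)(5u - 2) = 30u^2 - 12u
  (3)(5u - 2) = 15u - 6
Sum: 15u^3 + 24u^2 + 3u - 6


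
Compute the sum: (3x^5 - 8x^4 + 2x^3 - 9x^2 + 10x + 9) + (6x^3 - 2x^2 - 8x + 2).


Align terms by degree and add:
  3x^5 - 8x^4 + 2x^3 - 9x^2 + 10x + 9
+ 6x^3 - 2x^2 - 8x + 2
= 3x^5 - 8x^4 + 8x^3 - 11x^2 + 2x + 11


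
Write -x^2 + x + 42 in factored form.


Roots satisfy r1 + r2 = -b/a = 1 and r1*r2 = c/a = -42.
So r1 = -6, r2 = 7.
-x^2 + x + 42 = -(x - r1)(x - r2) = -(x + 6)(x - 7)


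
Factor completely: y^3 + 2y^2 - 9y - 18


Try integer roots (divisors of -18). y=-3: p(-3)=0.
Divide out (y + 3): quotient is y^2 - y - 6.
Factor the quadratic: (y + 2)(y - 3)
Result: (y + 3)(y + 2)(y - 3)


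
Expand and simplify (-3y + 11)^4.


Expand (-3y + 11)^4 by repeated multiplication:
  (-3y + 11)^2 = 9y^2 - 66y + 121
  (-3y + 11)^3 = -27y^3 + 297y^2 - 1089y + 1331
= 81y^4 - 1188y^3 + 6534y^2 - 15972y + 14641


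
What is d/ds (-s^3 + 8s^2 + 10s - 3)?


Apply the power rule term by term:
  d/ds(-s^3) = -3s^2
  d/ds(8s^2) = 16s
  d/ds(10s) = 10
  d/ds(-3) = 0
p'(s) = -3s^2 + 16s + 10


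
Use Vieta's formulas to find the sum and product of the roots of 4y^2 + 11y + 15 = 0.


For ay^2+by+c=0: sum = -b/a, product = c/a.
a=4, b=11, c=15
Sum = -(11)/4 = -11/4
Product = (15)/4 = 15/4


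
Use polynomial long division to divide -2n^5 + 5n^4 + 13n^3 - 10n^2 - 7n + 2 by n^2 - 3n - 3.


(-2n^5 + 5n^4 + 13n^3 - 10n^2 - 7n + 2) / (n^2 - 3n - 3)
Step 1: -2n^3 * (n^2 - 3n - 3) = -2n^5 + 6n^4 + 6n^3; subtract.
Step 2: -n^2 * (n^2 - 3n - 3) = -n^4 + 3n^3 + 3n^2; subtract.
Step 3: 4n * (n^2 - 3n - 3) = 4n^3 - 12n^2 - 12n; subtract.
Step 4: -1 * (n^2 - 3n - 3) = -n^2 + 3n + 3; subtract.
Quotient: -2n^3 - n^2 + 4n - 1, Remainder: 2n - 1


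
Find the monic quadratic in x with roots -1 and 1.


p(x) = (x + 1)(x - 1)
Expand: x^2 - 1


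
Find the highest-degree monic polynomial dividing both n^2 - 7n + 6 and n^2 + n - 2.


Factor each:
  n^2 - 7n + 6 = (n - 1)(n - 6)
  n^2 + n - 2 = (n - 1)(n + 2)
Common monic factor: n - 1


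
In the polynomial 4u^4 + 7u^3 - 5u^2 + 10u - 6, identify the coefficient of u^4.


Read off the coefficient of u^4: 4


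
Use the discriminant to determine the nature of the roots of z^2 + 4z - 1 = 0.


D = b^2 - 4ac = (4)^2 - 4(1)(-1) = 16 + 4 = 20
Since D > 0: two distinct irrational roots


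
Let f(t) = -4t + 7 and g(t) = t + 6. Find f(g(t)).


Substitute g(t) into f:
f(g(t)) = -4*(t + 6) + 7
Expand and combine: -4t - 17


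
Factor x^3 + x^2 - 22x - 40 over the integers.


Try integer roots (divisors of -40). x=5: p(5)=0.
Divide out (x - 5): quotient is x^2 + 6x + 8.
Factor the quadratic: (x + 4)(x + 2)
Result: (x - 5)(x + 4)(x + 2)


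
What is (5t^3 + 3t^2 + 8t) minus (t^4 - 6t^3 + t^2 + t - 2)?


Distribute the minus sign:
  (5t^3 + 3t^2 + 8t)
- (t^4 - 6t^3 + t^2 + t - 2)
Negate second polynomial: -t^4 + 6t^3 - t^2 - t + 2
Add: -t^4 + 11t^3 + 2t^2 + 7t + 2


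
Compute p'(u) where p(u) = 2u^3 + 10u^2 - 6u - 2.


Apply the power rule term by term:
  d/du(2u^3) = 6u^2
  d/du(10u^2) = 20u
  d/du(-6u) = -6
  d/du(-2) = 0
p'(u) = 6u^2 + 20u - 6


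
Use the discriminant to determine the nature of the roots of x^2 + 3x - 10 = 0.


D = b^2 - 4ac = (3)^2 - 4(1)(-10) = 9 + 40 = 49
Since D > 0: two distinct rational roots


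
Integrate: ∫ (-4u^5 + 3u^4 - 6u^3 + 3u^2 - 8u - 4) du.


Reverse power rule on each term:
  ∫ -4u^5 du = -(2/3)u^6
  ∫ 3u^4 du = (3/5)u^5
  ∫ -6u^3 du = -(3/2)u^4
  ∫ 3u^2 du = u^3
  ∫ -8u du = -4u^2
  ∫ -4 du = -4u
F(u) = -(2/3)u^6 + (3/5)u^5 - (3/2)u^4 + u^3 - 4u^2 - 4u + C


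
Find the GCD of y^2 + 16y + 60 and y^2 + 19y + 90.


Factor each:
  y^2 + 16y + 60 = (y + 10)(y + 6)
  y^2 + 19y + 90 = (y + 10)(y + 9)
Common monic factor: y + 10


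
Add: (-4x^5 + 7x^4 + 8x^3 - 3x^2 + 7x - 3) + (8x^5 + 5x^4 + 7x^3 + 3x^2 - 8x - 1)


Align terms by degree and add:
  -4x^5 + 7x^4 + 8x^3 - 3x^2 + 7x - 3
+ 8x^5 + 5x^4 + 7x^3 + 3x^2 - 8x - 1
= 4x^5 + 12x^4 + 15x^3 - x - 4


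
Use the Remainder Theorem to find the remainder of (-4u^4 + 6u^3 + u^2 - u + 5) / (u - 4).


By the Remainder Theorem, the remainder equals p(4):
  -4*(4)^4 = -1024
  6*(4)^3 = 384
  1*(4)^2 = 16
  -1*(4)^1 = -4
  constant: 5
Sum: -1024 + 384 + 16 - 4 + 5 = -623


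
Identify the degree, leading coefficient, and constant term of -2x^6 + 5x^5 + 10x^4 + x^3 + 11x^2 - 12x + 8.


Highest power of x is 6, with coefficient -2. Constant term is 8.
Degree = 6, leading coefficient = -2, constant term = 8


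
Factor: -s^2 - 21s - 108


Roots satisfy r1 + r2 = -b/a = -21 and r1*r2 = c/a = 108.
So r1 = -12, r2 = -9.
-s^2 - 21s - 108 = -(s - r1)(s - r2) = -(s + 12)(s + 9)


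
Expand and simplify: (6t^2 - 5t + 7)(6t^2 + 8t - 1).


Distribute each term of the first polynomial:
  (6t^2)(6t^2 + 8t - 1) = 36t^4 + 48t^3 - 6t^2
  (-5t)(6t^2 + 8t - 1) = -30t^3 - 40t^2 + 5t
  (7)(6t^2 + 8t - 1) = 42t^2 + 56t - 7
Sum: 36t^4 + 18t^3 - 4t^2 + 61t - 7


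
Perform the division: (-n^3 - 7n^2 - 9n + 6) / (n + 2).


(-n^3 - 7n^2 - 9n + 6) / (n + 2)
Step 1: -n^2 * (n + 2) = -n^3 - 2n^2; subtract.
Step 2: -5n * (n + 2) = -5n^2 - 10n; subtract.
Step 3: 1 * (n + 2) = n + 2; subtract.
Quotient: -n^2 - 5n + 1, Remainder: 4


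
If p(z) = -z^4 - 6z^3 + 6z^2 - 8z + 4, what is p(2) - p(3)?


p(2) = -52
p(3) = -209
p(2) - p(3) = -52 + 209 = 157


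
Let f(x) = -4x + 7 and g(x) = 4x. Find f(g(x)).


Substitute g(x) into f:
f(g(x)) = -4*(4x) + 7
Expand and combine: -16x + 7


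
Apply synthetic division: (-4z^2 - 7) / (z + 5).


Synthetic division with c = -5. Coefficients: -4, 0, -7
Bring down -4.
  -4 * -5 = 20; 20 + 0 = 20
  20 * -5 = -100; -100 - 7 = -107
Quotient: -4z + 20, Remainder: -107


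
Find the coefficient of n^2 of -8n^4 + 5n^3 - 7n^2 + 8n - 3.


Read off the coefficient of n^2: -7


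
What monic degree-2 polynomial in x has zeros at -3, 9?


p(x) = (x + 3)(x - 9)
Expand: x^2 - 6x - 27


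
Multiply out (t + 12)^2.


Expand (t + 12)^2 by repeated multiplication:
= t^2 + 24t + 144


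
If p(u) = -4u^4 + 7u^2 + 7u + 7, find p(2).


Using direct substitution:
  -4 * (2)^4 = -64
  0 * (2)^3 = 0
  7 * (2)^2 = 28
  7 * (2)^1 = 14
  constant: 7
Sum = -64 + 0 + 28 + 14 + 7 = -15


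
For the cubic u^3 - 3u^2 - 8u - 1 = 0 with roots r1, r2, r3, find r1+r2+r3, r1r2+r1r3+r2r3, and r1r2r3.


Monic cubic u^3+bu^2+cu+d=0: sum=-b, pairwise sum=c, product=-d.
b=-3, c=-8, d=-1
r1+r2+r3 = 3
r1r2+r1r3+r2r3 = -8
r1r2r3 = 1


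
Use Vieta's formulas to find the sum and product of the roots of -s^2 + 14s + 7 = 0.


For as^2+bs+c=0: sum = -b/a, product = c/a.
a=-1, b=14, c=7
Sum = -(14)/-1 = 14
Product = (7)/-1 = -7


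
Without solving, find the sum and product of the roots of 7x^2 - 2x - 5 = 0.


For ax^2+bx+c=0: sum = -b/a, product = c/a.
a=7, b=-2, c=-5
Sum = -(-2)/7 = 2/7
Product = (-5)/7 = -5/7


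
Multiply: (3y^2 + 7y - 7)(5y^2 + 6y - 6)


Distribute each term of the first polynomial:
  (3y^2)(5y^2 + 6y - 6) = 15y^4 + 18y^3 - 18y^2
  (7y)(5y^2 + 6y - 6) = 35y^3 + 42y^2 - 42y
  (-7)(5y^2 + 6y - 6) = -35y^2 - 42y + 42
Sum: 15y^4 + 53y^3 - 11y^2 - 84y + 42


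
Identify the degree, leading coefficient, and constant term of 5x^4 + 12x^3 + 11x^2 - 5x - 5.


Highest power of x is 4, with coefficient 5. Constant term is -5.
Degree = 4, leading coefficient = 5, constant term = -5


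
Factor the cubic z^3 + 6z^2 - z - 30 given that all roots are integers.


Try integer roots (divisors of -30). z=-3: p(-3)=0.
Divide out (z + 3): quotient is z^2 + 3z - 10.
Factor the quadratic: (z - 2)(z + 5)
Result: (z + 3)(z - 2)(z + 5)


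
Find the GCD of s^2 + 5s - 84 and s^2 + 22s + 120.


Factor each:
  s^2 + 5s - 84 = (s + 12)(s - 7)
  s^2 + 22s + 120 = (s + 12)(s + 10)
Common monic factor: s + 12


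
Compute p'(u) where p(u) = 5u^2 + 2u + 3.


Apply the power rule term by term:
  d/du(5u^2) = 10u
  d/du(2u) = 2
  d/du(3) = 0
p'(u) = 10u + 2


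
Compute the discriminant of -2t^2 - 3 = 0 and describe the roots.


D = b^2 - 4ac = (0)^2 - 4(-2)(-3) = 0 - 24 = -24
Since D < 0: two complex conjugate roots (no real roots)


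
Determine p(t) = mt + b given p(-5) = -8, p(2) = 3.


p(t) = mt + b. Using p(-5)=-8, p(2)=3:
m = (-8 - 3)/(-5 - 2) = -11/-7 = 11/7
b = -8 - m*(-5) = -8 + 55/7 = -1/7
p(t) = (11/7)t - (1/7)


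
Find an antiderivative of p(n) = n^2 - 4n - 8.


Reverse power rule on each term:
  ∫ n^2 dn = (1/3)n^3
  ∫ -4n dn = -2n^2
  ∫ -8 dn = -8n
F(n) = (1/3)n^3 - 2n^2 - 8n + C


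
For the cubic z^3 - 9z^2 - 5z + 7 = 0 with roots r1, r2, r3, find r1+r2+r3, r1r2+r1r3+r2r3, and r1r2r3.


Monic cubic z^3+bz^2+cz+d=0: sum=-b, pairwise sum=c, product=-d.
b=-9, c=-5, d=7
r1+r2+r3 = 9
r1r2+r1r3+r2r3 = -5
r1r2r3 = -7


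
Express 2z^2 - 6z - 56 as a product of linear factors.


Roots satisfy r1 + r2 = -b/a = 3 and r1*r2 = c/a = -28.
So r1 = 7, r2 = -4.
2z^2 - 6z - 56 = 2(z - r1)(z - r2) = 2(z - 7)(z + 4)


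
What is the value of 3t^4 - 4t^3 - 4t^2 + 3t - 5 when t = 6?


Using direct substitution:
  3 * (6)^4 = 3888
  -4 * (6)^3 = -864
  -4 * (6)^2 = -144
  3 * (6)^1 = 18
  constant: -5
Sum = 3888 - 864 - 144 + 18 - 5 = 2893


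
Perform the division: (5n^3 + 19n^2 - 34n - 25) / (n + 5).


(5n^3 + 19n^2 - 34n - 25) / (n + 5)
Step 1: 5n^2 * (n + 5) = 5n^3 + 25n^2; subtract.
Step 2: -6n * (n + 5) = -6n^2 - 30n; subtract.
Step 3: -4 * (n + 5) = -4n - 20; subtract.
Quotient: 5n^2 - 6n - 4, Remainder: -5


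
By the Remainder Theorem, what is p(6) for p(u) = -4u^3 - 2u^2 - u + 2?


By the Remainder Theorem, the remainder equals p(6):
  -4*(6)^3 = -864
  -2*(6)^2 = -72
  -1*(6)^1 = -6
  constant: 2
Sum: -864 - 72 - 6 + 2 = -940


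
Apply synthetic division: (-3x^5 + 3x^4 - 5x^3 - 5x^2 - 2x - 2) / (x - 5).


Synthetic division with c = 5. Coefficients: -3, 3, -5, -5, -2, -2
Bring down -3.
  -3 * 5 = -15; -15 + 3 = -12
  -12 * 5 = -60; -60 - 5 = -65
  -65 * 5 = -325; -325 - 5 = -330
  -330 * 5 = -1650; -1650 - 2 = -1652
  -1652 * 5 = -8260; -8260 - 2 = -8262
Quotient: -3x^4 - 12x^3 - 65x^2 - 330x - 1652, Remainder: -8262


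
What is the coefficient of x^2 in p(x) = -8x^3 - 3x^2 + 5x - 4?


Read off the coefficient of x^2: -3


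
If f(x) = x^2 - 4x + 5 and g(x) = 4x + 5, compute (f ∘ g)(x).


Substitute g(x) into f:
f(g(x)) = 1*(4x + 5)^2 + (-4)*(4x + 5) + 5
(4x + 5)^2 = 16x^2 + 40x + 25
Expand and combine: 16x^2 + 24x + 10


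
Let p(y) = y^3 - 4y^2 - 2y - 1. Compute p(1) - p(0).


p(1) = -6
p(0) = -1
p(1) - p(0) = -6 + 1 = -5


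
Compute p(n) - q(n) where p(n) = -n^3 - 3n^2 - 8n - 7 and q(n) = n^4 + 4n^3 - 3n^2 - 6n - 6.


Distribute the minus sign:
  (-n^3 - 3n^2 - 8n - 7)
- (n^4 + 4n^3 - 3n^2 - 6n - 6)
Negate second polynomial: -n^4 - 4n^3 + 3n^2 + 6n + 6
Add: -n^4 - 5n^3 - 2n - 1


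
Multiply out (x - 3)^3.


Expand (x - 3)^3 by repeated multiplication:
  (x - 3)^2 = x^2 - 6x + 9
= x^3 - 9x^2 + 27x - 27


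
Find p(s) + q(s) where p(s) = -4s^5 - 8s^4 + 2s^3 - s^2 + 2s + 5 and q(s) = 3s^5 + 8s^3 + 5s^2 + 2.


Align terms by degree and add:
  -4s^5 - 8s^4 + 2s^3 - s^2 + 2s + 5
+ 3s^5 + 8s^3 + 5s^2 + 2
= -s^5 - 8s^4 + 10s^3 + 4s^2 + 2s + 7


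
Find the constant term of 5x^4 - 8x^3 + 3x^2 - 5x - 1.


Read off the constant term: -1


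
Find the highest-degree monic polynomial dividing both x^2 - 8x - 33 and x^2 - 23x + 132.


Factor each:
  x^2 - 8x - 33 = (x - 11)(x + 3)
  x^2 - 23x + 132 = (x - 11)(x - 12)
Common monic factor: x - 11


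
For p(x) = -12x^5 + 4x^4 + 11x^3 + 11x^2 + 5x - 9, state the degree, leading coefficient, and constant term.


Highest power of x is 5, with coefficient -12. Constant term is -9.
Degree = 5, leading coefficient = -12, constant term = -9


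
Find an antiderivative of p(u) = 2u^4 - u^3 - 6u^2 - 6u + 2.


Reverse power rule on each term:
  ∫ 2u^4 du = (2/5)u^5
  ∫ -u^3 du = -(1/4)u^4
  ∫ -6u^2 du = -2u^3
  ∫ -6u du = -3u^2
  ∫ 2 du = 2u
F(u) = (2/5)u^5 - (1/4)u^4 - 2u^3 - 3u^2 + 2u + C


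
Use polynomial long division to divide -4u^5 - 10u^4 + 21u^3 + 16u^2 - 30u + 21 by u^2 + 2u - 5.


(-4u^5 - 10u^4 + 21u^3 + 16u^2 - 30u + 21) / (u^2 + 2u - 5)
Step 1: -4u^3 * (u^2 + 2u - 5) = -4u^5 - 8u^4 + 20u^3; subtract.
Step 2: -2u^2 * (u^2 + 2u - 5) = -2u^4 - 4u^3 + 10u^2; subtract.
Step 3: 5u * (u^2 + 2u - 5) = 5u^3 + 10u^2 - 25u; subtract.
Step 4: -4 * (u^2 + 2u - 5) = -4u^2 - 8u + 20; subtract.
Quotient: -4u^3 - 2u^2 + 5u - 4, Remainder: 3u + 1


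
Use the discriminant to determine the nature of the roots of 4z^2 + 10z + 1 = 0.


D = b^2 - 4ac = (10)^2 - 4(4)(1) = 100 - 16 = 84
Since D > 0: two distinct irrational roots


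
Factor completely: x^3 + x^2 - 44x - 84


Try integer roots (divisors of -84). x=7: p(7)=0.
Divide out (x - 7): quotient is x^2 + 8x + 12.
Factor the quadratic: (x + 2)(x + 6)
Result: (x - 7)(x + 2)(x + 6)


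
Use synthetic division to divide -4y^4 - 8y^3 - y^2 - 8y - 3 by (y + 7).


Synthetic division with c = -7. Coefficients: -4, -8, -1, -8, -3
Bring down -4.
  -4 * -7 = 28; 28 - 8 = 20
  20 * -7 = -140; -140 - 1 = -141
  -141 * -7 = 987; 987 - 8 = 979
  979 * -7 = -6853; -6853 - 3 = -6856
Quotient: -4y^3 + 20y^2 - 141y + 979, Remainder: -6856


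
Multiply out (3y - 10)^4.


Expand (3y - 10)^4 by repeated multiplication:
  (3y - 10)^2 = 9y^2 - 60y + 100
  (3y - 10)^3 = 27y^3 - 270y^2 + 900y - 1000
= 81y^4 - 1080y^3 + 5400y^2 - 12000y + 10000


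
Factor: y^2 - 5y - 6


Roots satisfy r1 + r2 = -b/a = 5 and r1*r2 = c/a = -6.
So r1 = -1, r2 = 6.
y^2 - 5y - 6 = (y - r1)(y - r2) = (y + 1)(y - 6)


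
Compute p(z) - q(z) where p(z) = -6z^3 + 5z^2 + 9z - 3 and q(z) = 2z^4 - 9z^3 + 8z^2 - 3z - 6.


Distribute the minus sign:
  (-6z^3 + 5z^2 + 9z - 3)
- (2z^4 - 9z^3 + 8z^2 - 3z - 6)
Negate second polynomial: -2z^4 + 9z^3 - 8z^2 + 3z + 6
Add: -2z^4 + 3z^3 - 3z^2 + 12z + 3


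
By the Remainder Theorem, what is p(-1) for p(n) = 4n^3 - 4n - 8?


By the Remainder Theorem, the remainder equals p(-1):
  4*(-1)^3 = -4
  0*(-1)^2 = 0
  -4*(-1)^1 = 4
  constant: -8
Sum: -4 + 0 + 4 - 8 = -8


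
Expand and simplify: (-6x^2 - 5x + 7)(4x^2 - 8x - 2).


Distribute each term of the first polynomial:
  (-6x^2)(4x^2 - 8x - 2) = -24x^4 + 48x^3 + 12x^2
  (-5x)(4x^2 - 8x - 2) = -20x^3 + 40x^2 + 10x
  (7)(4x^2 - 8x - 2) = 28x^2 - 56x - 14
Sum: -24x^4 + 28x^3 + 80x^2 - 46x - 14


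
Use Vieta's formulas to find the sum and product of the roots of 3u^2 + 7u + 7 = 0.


For au^2+bu+c=0: sum = -b/a, product = c/a.
a=3, b=7, c=7
Sum = -(7)/3 = -7/3
Product = (7)/3 = 7/3


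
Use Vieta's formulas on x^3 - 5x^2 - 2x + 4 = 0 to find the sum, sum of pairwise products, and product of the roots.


Monic cubic x^3+bx^2+cx+d=0: sum=-b, pairwise sum=c, product=-d.
b=-5, c=-2, d=4
r1+r2+r3 = 5
r1r2+r1r3+r2r3 = -2
r1r2r3 = -4


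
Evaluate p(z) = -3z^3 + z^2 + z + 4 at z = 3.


Using direct substitution:
  -3 * (3)^3 = -81
  1 * (3)^2 = 9
  1 * (3)^1 = 3
  constant: 4
Sum = -81 + 9 + 3 + 4 = -65


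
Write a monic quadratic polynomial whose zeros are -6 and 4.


p(x) = (x + 6)(x - 4)
Expand: x^2 + 2x - 24


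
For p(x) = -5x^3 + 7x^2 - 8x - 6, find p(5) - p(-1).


p(5) = -496
p(-1) = 14
p(5) - p(-1) = -496 - 14 = -510


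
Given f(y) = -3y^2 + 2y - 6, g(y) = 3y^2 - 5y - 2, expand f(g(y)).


Substitute g(y) into f:
f(g(y)) = -3*(3y^2 - 5y - 2)^2 + 2*(3y^2 - 5y - 2) + (-6)
(3y^2 - 5y - 2)^2 = 9y^4 - 30y^3 + 13y^2 + 20y + 4
Expand and combine: -27y^4 + 90y^3 - 33y^2 - 70y - 22


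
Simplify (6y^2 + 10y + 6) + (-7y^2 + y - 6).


Align terms by degree and add:
  6y^2 + 10y + 6
  -7y^2 + y - 6
= -y^2 + 11y


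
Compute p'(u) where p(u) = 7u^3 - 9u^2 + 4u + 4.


Apply the power rule term by term:
  d/du(7u^3) = 21u^2
  d/du(-9u^2) = -18u
  d/du(4u) = 4
  d/du(4) = 0
p'(u) = 21u^2 - 18u + 4


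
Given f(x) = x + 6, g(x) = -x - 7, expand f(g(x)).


Substitute g(x) into f:
f(g(x)) = 1*(-x - 7) + 6
Expand and combine: -x - 1


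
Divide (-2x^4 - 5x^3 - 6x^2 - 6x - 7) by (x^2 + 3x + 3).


(-2x^4 - 5x^3 - 6x^2 - 6x - 7) / (x^2 + 3x + 3)
Step 1: -2x^2 * (x^2 + 3x + 3) = -2x^4 - 6x^3 - 6x^2; subtract.
Step 2: x * (x^2 + 3x + 3) = x^3 + 3x^2 + 3x; subtract.
Step 3: -3 * (x^2 + 3x + 3) = -3x^2 - 9x - 9; subtract.
Quotient: -2x^2 + x - 3, Remainder: 2


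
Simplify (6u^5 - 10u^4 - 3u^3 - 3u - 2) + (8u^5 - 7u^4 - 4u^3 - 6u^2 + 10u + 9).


Align terms by degree and add:
  6u^5 - 10u^4 - 3u^3 - 3u - 2
+ 8u^5 - 7u^4 - 4u^3 - 6u^2 + 10u + 9
= 14u^5 - 17u^4 - 7u^3 - 6u^2 + 7u + 7


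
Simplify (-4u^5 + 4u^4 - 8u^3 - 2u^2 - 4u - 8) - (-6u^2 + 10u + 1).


Distribute the minus sign:
  (-4u^5 + 4u^4 - 8u^3 - 2u^2 - 4u - 8)
- (-6u^2 + 10u + 1)
Negate second polynomial: 6u^2 - 10u - 1
Add: -4u^5 + 4u^4 - 8u^3 + 4u^2 - 14u - 9


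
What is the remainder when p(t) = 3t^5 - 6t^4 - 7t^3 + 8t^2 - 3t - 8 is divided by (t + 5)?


By the Remainder Theorem, the remainder equals p(-5):
  3*(-5)^5 = -9375
  -6*(-5)^4 = -3750
  -7*(-5)^3 = 875
  8*(-5)^2 = 200
  -3*(-5)^1 = 15
  constant: -8
Sum: -9375 - 3750 + 875 + 200 + 15 - 8 = -12043


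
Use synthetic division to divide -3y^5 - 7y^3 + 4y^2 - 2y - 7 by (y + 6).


Synthetic division with c = -6. Coefficients: -3, 0, -7, 4, -2, -7
Bring down -3.
  -3 * -6 = 18; 18 + 0 = 18
  18 * -6 = -108; -108 - 7 = -115
  -115 * -6 = 690; 690 + 4 = 694
  694 * -6 = -4164; -4164 - 2 = -4166
  -4166 * -6 = 24996; 24996 - 7 = 24989
Quotient: -3y^4 + 18y^3 - 115y^2 + 694y - 4166, Remainder: 24989


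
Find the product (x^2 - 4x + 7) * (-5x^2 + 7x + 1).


Distribute each term of the first polynomial:
  (x^2)(-5x^2 + 7x + 1) = -5x^4 + 7x^3 + x^2
  (-4x)(-5x^2 + 7x + 1) = 20x^3 - 28x^2 - 4x
  (7)(-5x^2 + 7x + 1) = -35x^2 + 49x + 7
Sum: -5x^4 + 27x^3 - 62x^2 + 45x + 7


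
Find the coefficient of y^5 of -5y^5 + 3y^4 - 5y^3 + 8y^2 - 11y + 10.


Read off the coefficient of y^5: -5


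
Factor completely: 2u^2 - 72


Roots satisfy r1 + r2 = -b/a = 0 and r1*r2 = c/a = -36.
So r1 = -6, r2 = 6.
2u^2 - 72 = 2(u - r1)(u - r2) = 2(u + 6)(u - 6)


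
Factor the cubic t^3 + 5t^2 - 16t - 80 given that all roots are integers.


Try integer roots (divisors of -80). t=-5: p(-5)=0.
Divide out (t + 5): quotient is t^2 - 16.
Factor the quadratic: (t + 4)(t - 4)
Result: (t + 5)(t + 4)(t - 4)


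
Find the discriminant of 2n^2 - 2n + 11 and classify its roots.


D = b^2 - 4ac = (-2)^2 - 4(2)(11) = 4 - 88 = -84
Since D < 0: two complex conjugate roots (no real roots)


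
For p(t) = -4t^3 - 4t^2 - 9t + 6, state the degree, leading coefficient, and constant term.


Highest power of t is 3, with coefficient -4. Constant term is 6.
Degree = 3, leading coefficient = -4, constant term = 6


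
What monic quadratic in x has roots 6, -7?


p(x) = (x - 6)(x + 7)
Expand: x^2 + x - 42


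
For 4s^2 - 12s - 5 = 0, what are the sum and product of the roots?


For as^2+bs+c=0: sum = -b/a, product = c/a.
a=4, b=-12, c=-5
Sum = -(-12)/4 = 3
Product = (-5)/4 = -5/4


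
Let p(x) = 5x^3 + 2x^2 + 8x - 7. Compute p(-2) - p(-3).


p(-2) = -55
p(-3) = -148
p(-2) - p(-3) = -55 + 148 = 93


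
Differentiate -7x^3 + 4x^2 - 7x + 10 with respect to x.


Apply the power rule term by term:
  d/dx(-7x^3) = -21x^2
  d/dx(4x^2) = 8x
  d/dx(-7x) = -7
  d/dx(10) = 0
p'(x) = -21x^2 + 8x - 7


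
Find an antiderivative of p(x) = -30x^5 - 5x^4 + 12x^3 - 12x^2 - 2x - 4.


Reverse power rule on each term:
  ∫ -30x^5 dx = -5x^6
  ∫ -5x^4 dx = -x^5
  ∫ 12x^3 dx = 3x^4
  ∫ -12x^2 dx = -4x^3
  ∫ -2x dx = -x^2
  ∫ -4 dx = -4x
F(x) = -5x^6 - x^5 + 3x^4 - 4x^3 - x^2 - 4x + C


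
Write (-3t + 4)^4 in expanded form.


Expand (-3t + 4)^4 by repeated multiplication:
  (-3t + 4)^2 = 9t^2 - 24t + 16
  (-3t + 4)^3 = -27t^3 + 108t^2 - 144t + 64
= 81t^4 - 432t^3 + 864t^2 - 768t + 256


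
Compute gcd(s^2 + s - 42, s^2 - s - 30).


Factor each:
  s^2 + s - 42 = (s - 6)(s + 7)
  s^2 - s - 30 = (s - 6)(s + 5)
Common monic factor: s - 6


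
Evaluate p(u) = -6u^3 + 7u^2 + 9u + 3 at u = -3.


Using direct substitution:
  -6 * (-3)^3 = 162
  7 * (-3)^2 = 63
  9 * (-3)^1 = -27
  constant: 3
Sum = 162 + 63 - 27 + 3 = 201


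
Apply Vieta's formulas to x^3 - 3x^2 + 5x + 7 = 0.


Monic cubic x^3+bx^2+cx+d=0: sum=-b, pairwise sum=c, product=-d.
b=-3, c=5, d=7
r1+r2+r3 = 3
r1r2+r1r3+r2r3 = 5
r1r2r3 = -7


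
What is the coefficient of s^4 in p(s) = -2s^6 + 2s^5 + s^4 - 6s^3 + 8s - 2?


Read off the coefficient of s^4: 1


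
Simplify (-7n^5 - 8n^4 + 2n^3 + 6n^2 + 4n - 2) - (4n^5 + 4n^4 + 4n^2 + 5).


Distribute the minus sign:
  (-7n^5 - 8n^4 + 2n^3 + 6n^2 + 4n - 2)
- (4n^5 + 4n^4 + 4n^2 + 5)
Negate second polynomial: -4n^5 - 4n^4 - 4n^2 - 5
Add: -11n^5 - 12n^4 + 2n^3 + 2n^2 + 4n - 7


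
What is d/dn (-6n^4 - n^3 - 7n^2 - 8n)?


Apply the power rule term by term:
  d/dn(-6n^4) = -24n^3
  d/dn(-n^3) = -3n^2
  d/dn(-7n^2) = -14n
  d/dn(-8n) = -8
p'(n) = -24n^3 - 3n^2 - 14n - 8


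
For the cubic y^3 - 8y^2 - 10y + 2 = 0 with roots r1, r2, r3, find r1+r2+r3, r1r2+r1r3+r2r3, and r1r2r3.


Monic cubic y^3+by^2+cy+d=0: sum=-b, pairwise sum=c, product=-d.
b=-8, c=-10, d=2
r1+r2+r3 = 8
r1r2+r1r3+r2r3 = -10
r1r2r3 = -2


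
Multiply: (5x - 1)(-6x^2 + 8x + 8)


Distribute each term of the first polynomial:
  (5x)(-6x^2 + 8x + 8) = -30x^3 + 40x^2 + 40x
  (-1)(-6x^2 + 8x + 8) = 6x^2 - 8x - 8
Sum: -30x^3 + 46x^2 + 32x - 8


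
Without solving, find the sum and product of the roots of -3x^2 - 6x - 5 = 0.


For ax^2+bx+c=0: sum = -b/a, product = c/a.
a=-3, b=-6, c=-5
Sum = -(-6)/-3 = -2
Product = (-5)/-3 = 5/3


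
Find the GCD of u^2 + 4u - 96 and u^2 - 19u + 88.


Factor each:
  u^2 + 4u - 96 = (u - 8)(u + 12)
  u^2 - 19u + 88 = (u - 8)(u - 11)
Common monic factor: u - 8


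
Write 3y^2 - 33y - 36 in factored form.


Roots satisfy r1 + r2 = -b/a = 11 and r1*r2 = c/a = -12.
So r1 = -1, r2 = 12.
3y^2 - 33y - 36 = 3(y - r1)(y - r2) = 3(y + 1)(y - 12)


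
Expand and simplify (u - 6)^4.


Expand (u - 6)^4 by repeated multiplication:
  (u - 6)^2 = u^2 - 12u + 36
  (u - 6)^3 = u^3 - 18u^2 + 108u - 216
= u^4 - 24u^3 + 216u^2 - 864u + 1296


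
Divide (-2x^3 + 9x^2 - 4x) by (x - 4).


(-2x^3 + 9x^2 - 4x) / (x - 4)
Step 1: -2x^2 * (x - 4) = -2x^3 + 8x^2; subtract.
Step 2: x * (x - 4) = x^2 - 4x; subtract.
Step 3: 0 * (x - 4) = 0; subtract.
Quotient: -2x^2 + x, Remainder: 0


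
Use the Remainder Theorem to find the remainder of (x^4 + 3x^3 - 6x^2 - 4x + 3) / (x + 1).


By the Remainder Theorem, the remainder equals p(-1):
  1*(-1)^4 = 1
  3*(-1)^3 = -3
  -6*(-1)^2 = -6
  -4*(-1)^1 = 4
  constant: 3
Sum: 1 - 3 - 6 + 4 + 3 = -1


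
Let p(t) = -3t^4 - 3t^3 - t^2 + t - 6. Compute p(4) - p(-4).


p(4) = -978
p(-4) = -602
p(4) - p(-4) = -978 + 602 = -376


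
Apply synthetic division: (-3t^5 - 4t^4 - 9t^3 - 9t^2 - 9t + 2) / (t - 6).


Synthetic division with c = 6. Coefficients: -3, -4, -9, -9, -9, 2
Bring down -3.
  -3 * 6 = -18; -18 - 4 = -22
  -22 * 6 = -132; -132 - 9 = -141
  -141 * 6 = -846; -846 - 9 = -855
  -855 * 6 = -5130; -5130 - 9 = -5139
  -5139 * 6 = -30834; -30834 + 2 = -30832
Quotient: -3t^4 - 22t^3 - 141t^2 - 855t - 5139, Remainder: -30832


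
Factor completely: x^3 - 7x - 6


Try integer roots (divisors of -6). x=-1: p(-1)=0.
Divide out (x + 1): quotient is x^2 - x - 6.
Factor the quadratic: (x + 2)(x - 3)
Result: (x + 1)(x + 2)(x - 3)


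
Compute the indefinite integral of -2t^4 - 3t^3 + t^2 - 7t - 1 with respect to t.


Reverse power rule on each term:
  ∫ -2t^4 dt = -(2/5)t^5
  ∫ -3t^3 dt = -(3/4)t^4
  ∫ t^2 dt = (1/3)t^3
  ∫ -7t dt = -(7/2)t^2
  ∫ -1 dt = -t
F(t) = -(2/5)t^5 - (3/4)t^4 + (1/3)t^3 - (7/2)t^2 - t + C


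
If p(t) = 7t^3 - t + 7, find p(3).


Using direct substitution:
  7 * (3)^3 = 189
  0 * (3)^2 = 0
  -1 * (3)^1 = -3
  constant: 7
Sum = 189 + 0 - 3 + 7 = 193


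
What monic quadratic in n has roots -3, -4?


p(n) = (n + 3)(n + 4)
Expand: n^2 + 7n + 12


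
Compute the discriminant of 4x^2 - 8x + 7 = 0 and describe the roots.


D = b^2 - 4ac = (-8)^2 - 4(4)(7) = 64 - 112 = -48
Since D < 0: two complex conjugate roots (no real roots)


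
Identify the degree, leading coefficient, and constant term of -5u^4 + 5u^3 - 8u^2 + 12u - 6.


Highest power of u is 4, with coefficient -5. Constant term is -6.
Degree = 4, leading coefficient = -5, constant term = -6


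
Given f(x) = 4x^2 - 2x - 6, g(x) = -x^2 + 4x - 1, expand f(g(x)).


Substitute g(x) into f:
f(g(x)) = 4*(-x^2 + 4x - 1)^2 + (-2)*(-x^2 + 4x - 1) + (-6)
(-x^2 + 4x - 1)^2 = x^4 - 8x^3 + 18x^2 - 8x + 1
Expand and combine: 4x^4 - 32x^3 + 74x^2 - 40x


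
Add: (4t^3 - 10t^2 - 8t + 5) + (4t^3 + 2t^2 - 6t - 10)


Align terms by degree and add:
  4t^3 - 10t^2 - 8t + 5
+ 4t^3 + 2t^2 - 6t - 10
= 8t^3 - 8t^2 - 14t - 5


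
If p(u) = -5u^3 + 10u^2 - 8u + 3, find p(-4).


Using direct substitution:
  -5 * (-4)^3 = 320
  10 * (-4)^2 = 160
  -8 * (-4)^1 = 32
  constant: 3
Sum = 320 + 160 + 32 + 3 = 515


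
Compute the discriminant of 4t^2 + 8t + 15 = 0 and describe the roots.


D = b^2 - 4ac = (8)^2 - 4(4)(15) = 64 - 240 = -176
Since D < 0: two complex conjugate roots (no real roots)


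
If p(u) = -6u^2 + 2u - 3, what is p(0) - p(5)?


p(0) = -3
p(5) = -143
p(0) - p(5) = -3 + 143 = 140


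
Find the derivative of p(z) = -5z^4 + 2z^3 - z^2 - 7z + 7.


Apply the power rule term by term:
  d/dz(-5z^4) = -20z^3
  d/dz(2z^3) = 6z^2
  d/dz(-z^2) = -2z
  d/dz(-7z) = -7
  d/dz(7) = 0
p'(z) = -20z^3 + 6z^2 - 2z - 7


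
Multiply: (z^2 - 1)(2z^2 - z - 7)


Distribute each term of the first polynomial:
  (z^2)(2z^2 - z - 7) = 2z^4 - z^3 - 7z^2
  (-1)(2z^2 - z - 7) = -2z^2 + z + 7
Sum: 2z^4 - z^3 - 9z^2 + z + 7


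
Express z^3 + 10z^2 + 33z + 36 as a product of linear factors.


Try integer roots (divisors of 36). z=-3: p(-3)=0.
Divide out (z + 3): quotient is z^2 + 7z + 12.
Factor the quadratic: (z + 3)(z + 4)
Result: (z + 3)(z + 3)(z + 4)


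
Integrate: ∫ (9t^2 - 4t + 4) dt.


Reverse power rule on each term:
  ∫ 9t^2 dt = 3t^3
  ∫ -4t dt = -2t^2
  ∫ 4 dt = 4t
F(t) = 3t^3 - 2t^2 + 4t + C


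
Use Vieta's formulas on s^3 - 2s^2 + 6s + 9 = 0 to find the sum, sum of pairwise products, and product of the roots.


Monic cubic s^3+bs^2+cs+d=0: sum=-b, pairwise sum=c, product=-d.
b=-2, c=6, d=9
r1+r2+r3 = 2
r1r2+r1r3+r2r3 = 6
r1r2r3 = -9


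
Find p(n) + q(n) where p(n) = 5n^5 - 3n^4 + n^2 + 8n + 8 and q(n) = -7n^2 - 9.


Align terms by degree and add:
  5n^5 - 3n^4 + n^2 + 8n + 8
  -7n^2 - 9
= 5n^5 - 3n^4 - 6n^2 + 8n - 1


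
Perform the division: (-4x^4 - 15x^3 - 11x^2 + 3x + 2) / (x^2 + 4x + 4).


(-4x^4 - 15x^3 - 11x^2 + 3x + 2) / (x^2 + 4x + 4)
Step 1: -4x^2 * (x^2 + 4x + 4) = -4x^4 - 16x^3 - 16x^2; subtract.
Step 2: x * (x^2 + 4x + 4) = x^3 + 4x^2 + 4x; subtract.
Step 3: 1 * (x^2 + 4x + 4) = x^2 + 4x + 4; subtract.
Quotient: -4x^2 + x + 1, Remainder: -5x - 2


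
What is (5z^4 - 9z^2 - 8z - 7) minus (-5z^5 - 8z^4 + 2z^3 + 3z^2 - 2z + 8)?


Distribute the minus sign:
  (5z^4 - 9z^2 - 8z - 7)
- (-5z^5 - 8z^4 + 2z^3 + 3z^2 - 2z + 8)
Negate second polynomial: 5z^5 + 8z^4 - 2z^3 - 3z^2 + 2z - 8
Add: 5z^5 + 13z^4 - 2z^3 - 12z^2 - 6z - 15


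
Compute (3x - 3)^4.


Expand (3x - 3)^4 by repeated multiplication:
  (3x - 3)^2 = 9x^2 - 18x + 9
  (3x - 3)^3 = 27x^3 - 81x^2 + 81x - 27
= 81x^4 - 324x^3 + 486x^2 - 324x + 81


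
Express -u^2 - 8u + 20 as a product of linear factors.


Roots satisfy r1 + r2 = -b/a = -8 and r1*r2 = c/a = -20.
So r1 = -10, r2 = 2.
-u^2 - 8u + 20 = -(u - r1)(u - r2) = -(u + 10)(u - 2)


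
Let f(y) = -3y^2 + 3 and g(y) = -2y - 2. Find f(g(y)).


Substitute g(y) into f:
f(g(y)) = -3*(-2y - 2)^2 + 3
(-2y - 2)^2 = 4y^2 + 8y + 4
Expand and combine: -12y^2 - 24y - 9


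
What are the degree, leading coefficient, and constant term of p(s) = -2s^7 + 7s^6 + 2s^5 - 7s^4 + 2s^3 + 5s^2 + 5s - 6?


Highest power of s is 7, with coefficient -2. Constant term is -6.
Degree = 7, leading coefficient = -2, constant term = -6


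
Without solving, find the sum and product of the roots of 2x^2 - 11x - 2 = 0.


For ax^2+bx+c=0: sum = -b/a, product = c/a.
a=2, b=-11, c=-2
Sum = -(-11)/2 = 11/2
Product = (-2)/2 = -1


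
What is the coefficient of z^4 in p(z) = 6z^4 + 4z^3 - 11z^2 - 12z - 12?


Read off the coefficient of z^4: 6


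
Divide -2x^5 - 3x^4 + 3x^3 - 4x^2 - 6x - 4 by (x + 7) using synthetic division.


Synthetic division with c = -7. Coefficients: -2, -3, 3, -4, -6, -4
Bring down -2.
  -2 * -7 = 14; 14 - 3 = 11
  11 * -7 = -77; -77 + 3 = -74
  -74 * -7 = 518; 518 - 4 = 514
  514 * -7 = -3598; -3598 - 6 = -3604
  -3604 * -7 = 25228; 25228 - 4 = 25224
Quotient: -2x^4 + 11x^3 - 74x^2 + 514x - 3604, Remainder: 25224


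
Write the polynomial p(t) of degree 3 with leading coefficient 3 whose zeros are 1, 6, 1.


p(t) = 3(t - 1)(t - 6)(t - 1)
Expand: 3t^3 - 24t^2 + 39t - 18


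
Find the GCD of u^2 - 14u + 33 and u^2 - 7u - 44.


Factor each:
  u^2 - 14u + 33 = (u - 11)(u - 3)
  u^2 - 7u - 44 = (u - 11)(u + 4)
Common monic factor: u - 11


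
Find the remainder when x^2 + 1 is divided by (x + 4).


By the Remainder Theorem, the remainder equals p(-4):
  1*(-4)^2 = 16
  0*(-4)^1 = 0
  constant: 1
Sum: 16 + 0 + 1 = 17


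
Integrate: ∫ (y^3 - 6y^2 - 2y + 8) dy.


Reverse power rule on each term:
  ∫ y^3 dy = (1/4)y^4
  ∫ -6y^2 dy = -2y^3
  ∫ -2y dy = -y^2
  ∫ 8 dy = 8y
F(y) = (1/4)y^4 - 2y^3 - y^2 + 8y + C


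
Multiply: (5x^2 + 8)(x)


Distribute each term of the first polynomial:
  (5x^2)(x) = 5x^3
  (8)(x) = 8x
Sum: 5x^3 + 8x


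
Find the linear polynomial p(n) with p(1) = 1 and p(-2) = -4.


p(n) = mn + b. Using p(1)=1, p(-2)=-4:
m = (1 + 4)/(1 + 2) = 5/3 = 5/3
b = 1 - m*(1) = 1 - 5/3 = -2/3
p(n) = (5/3)n - (2/3)


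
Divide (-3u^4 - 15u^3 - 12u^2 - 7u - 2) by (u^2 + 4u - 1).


(-3u^4 - 15u^3 - 12u^2 - 7u - 2) / (u^2 + 4u - 1)
Step 1: -3u^2 * (u^2 + 4u - 1) = -3u^4 - 12u^3 + 3u^2; subtract.
Step 2: -3u * (u^2 + 4u - 1) = -3u^3 - 12u^2 + 3u; subtract.
Step 3: -3 * (u^2 + 4u - 1) = -3u^2 - 12u + 3; subtract.
Quotient: -3u^2 - 3u - 3, Remainder: 2u - 5


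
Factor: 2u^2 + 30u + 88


Roots satisfy r1 + r2 = -b/a = -15 and r1*r2 = c/a = 44.
So r1 = -11, r2 = -4.
2u^2 + 30u + 88 = 2(u - r1)(u - r2) = 2(u + 11)(u + 4)


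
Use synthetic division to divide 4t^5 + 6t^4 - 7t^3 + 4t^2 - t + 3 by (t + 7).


Synthetic division with c = -7. Coefficients: 4, 6, -7, 4, -1, 3
Bring down 4.
  4 * -7 = -28; -28 + 6 = -22
  -22 * -7 = 154; 154 - 7 = 147
  147 * -7 = -1029; -1029 + 4 = -1025
  -1025 * -7 = 7175; 7175 - 1 = 7174
  7174 * -7 = -50218; -50218 + 3 = -50215
Quotient: 4t^4 - 22t^3 + 147t^2 - 1025t + 7174, Remainder: -50215


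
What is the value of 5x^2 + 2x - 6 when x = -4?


Using direct substitution:
  5 * (-4)^2 = 80
  2 * (-4)^1 = -8
  constant: -6
Sum = 80 - 8 - 6 = 66


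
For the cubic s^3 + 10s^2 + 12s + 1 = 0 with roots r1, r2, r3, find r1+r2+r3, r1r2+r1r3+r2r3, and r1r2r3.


Monic cubic s^3+bs^2+cs+d=0: sum=-b, pairwise sum=c, product=-d.
b=10, c=12, d=1
r1+r2+r3 = -10
r1r2+r1r3+r2r3 = 12
r1r2r3 = -1


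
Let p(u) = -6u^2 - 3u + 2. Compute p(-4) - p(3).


p(-4) = -82
p(3) = -61
p(-4) - p(3) = -82 + 61 = -21


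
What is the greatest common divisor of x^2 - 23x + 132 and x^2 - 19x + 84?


Factor each:
  x^2 - 23x + 132 = (x - 12)(x - 11)
  x^2 - 19x + 84 = (x - 12)(x - 7)
Common monic factor: x - 12


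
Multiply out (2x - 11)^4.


Expand (2x - 11)^4 by repeated multiplication:
  (2x - 11)^2 = 4x^2 - 44x + 121
  (2x - 11)^3 = 8x^3 - 132x^2 + 726x - 1331
= 16x^4 - 352x^3 + 2904x^2 - 10648x + 14641


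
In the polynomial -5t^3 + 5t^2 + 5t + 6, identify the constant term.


Read off the constant term: 6


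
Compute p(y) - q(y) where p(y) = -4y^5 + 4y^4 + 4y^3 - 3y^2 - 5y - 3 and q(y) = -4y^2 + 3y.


Distribute the minus sign:
  (-4y^5 + 4y^4 + 4y^3 - 3y^2 - 5y - 3)
- (-4y^2 + 3y)
Negate second polynomial: 4y^2 - 3y
Add: -4y^5 + 4y^4 + 4y^3 + y^2 - 8y - 3


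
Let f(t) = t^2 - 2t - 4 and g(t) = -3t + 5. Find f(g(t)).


Substitute g(t) into f:
f(g(t)) = 1*(-3t + 5)^2 + (-2)*(-3t + 5) + (-4)
(-3t + 5)^2 = 9t^2 - 30t + 25
Expand and combine: 9t^2 - 24t + 11


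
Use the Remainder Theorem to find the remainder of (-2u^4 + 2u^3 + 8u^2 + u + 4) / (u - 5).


By the Remainder Theorem, the remainder equals p(5):
  -2*(5)^4 = -1250
  2*(5)^3 = 250
  8*(5)^2 = 200
  1*(5)^1 = 5
  constant: 4
Sum: -1250 + 250 + 200 + 5 + 4 = -791


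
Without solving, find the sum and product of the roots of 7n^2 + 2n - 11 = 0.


For an^2+bn+c=0: sum = -b/a, product = c/a.
a=7, b=2, c=-11
Sum = -(2)/7 = -2/7
Product = (-11)/7 = -11/7


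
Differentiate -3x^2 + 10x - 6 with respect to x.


Apply the power rule term by term:
  d/dx(-3x^2) = -6x
  d/dx(10x) = 10
  d/dx(-6) = 0
p'(x) = -6x + 10


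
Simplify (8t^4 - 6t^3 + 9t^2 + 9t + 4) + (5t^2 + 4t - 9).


Align terms by degree and add:
  8t^4 - 6t^3 + 9t^2 + 9t + 4
+ 5t^2 + 4t - 9
= 8t^4 - 6t^3 + 14t^2 + 13t - 5


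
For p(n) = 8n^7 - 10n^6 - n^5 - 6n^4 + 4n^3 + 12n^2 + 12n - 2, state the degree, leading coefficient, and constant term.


Highest power of n is 7, with coefficient 8. Constant term is -2.
Degree = 7, leading coefficient = 8, constant term = -2
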